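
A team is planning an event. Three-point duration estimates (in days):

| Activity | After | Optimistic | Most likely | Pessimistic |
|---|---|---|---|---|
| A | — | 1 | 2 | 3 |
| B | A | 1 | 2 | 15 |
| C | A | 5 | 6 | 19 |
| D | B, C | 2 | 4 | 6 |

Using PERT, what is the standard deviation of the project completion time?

2.45 days

te_A = (1 + 4·2 + 3)/6 = 12/6 = 2; σ²_A = ((3−1)/6)² = 0.111
te_B = (1 + 4·2 + 15)/6 = 24/6 = 4; σ²_B = ((15−1)/6)² = 5.444
te_C = (5 + 4·6 + 19)/6 = 48/6 = 8; σ²_C = ((19−5)/6)² = 5.444
te_D = (2 + 4·4 + 6)/6 = 24/6 = 4; σ²_D = ((6−2)/6)² = 0.444

Forward pass:
ES_A = 0; EF_A = 2
ES_B = 2; EF_B = 2+4 = 6
ES_C = 2; EF_C = 2+8 = 10
ES_D = max(EF_B=6, EF_C=10) = 10; EF_D = 10+4 = 14
Expected project duration μ = 14 days. Critical path: A → C → D.

Variance along critical path = 0.111 + 5.444 + 0.444 = 6.000
σ = √6.000 = 2.449 days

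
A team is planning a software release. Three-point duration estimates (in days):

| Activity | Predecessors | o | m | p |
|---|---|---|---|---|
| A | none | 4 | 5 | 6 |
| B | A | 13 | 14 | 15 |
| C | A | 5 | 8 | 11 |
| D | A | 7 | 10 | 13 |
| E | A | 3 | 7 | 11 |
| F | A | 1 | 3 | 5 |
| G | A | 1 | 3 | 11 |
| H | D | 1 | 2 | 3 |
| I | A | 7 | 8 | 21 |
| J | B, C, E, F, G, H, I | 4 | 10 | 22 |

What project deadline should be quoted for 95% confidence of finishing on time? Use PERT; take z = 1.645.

te_A = (4 + 4·5 + 6)/6 = 30/6 = 5; σ²_A = ((6−4)/6)² = 0.111
te_B = (13 + 4·14 + 15)/6 = 84/6 = 14; σ²_B = ((15−13)/6)² = 0.111
te_C = (5 + 4·8 + 11)/6 = 48/6 = 8; σ²_C = ((11−5)/6)² = 1.000
te_D = (7 + 4·10 + 13)/6 = 60/6 = 10; σ²_D = ((13−7)/6)² = 1.000
te_E = (3 + 4·7 + 11)/6 = 42/6 = 7; σ²_E = ((11−3)/6)² = 1.778
te_F = (1 + 4·3 + 5)/6 = 18/6 = 3; σ²_F = ((5−1)/6)² = 0.444
te_G = (1 + 4·3 + 11)/6 = 24/6 = 4; σ²_G = ((11−1)/6)² = 2.778
te_H = (1 + 4·2 + 3)/6 = 12/6 = 2; σ²_H = ((3−1)/6)² = 0.111
te_I = (7 + 4·8 + 21)/6 = 60/6 = 10; σ²_I = ((21−7)/6)² = 5.444
te_J = (4 + 4·10 + 22)/6 = 66/6 = 11; σ²_J = ((22−4)/6)² = 9.000

Forward pass:
ES_A = 0; EF_A = 5
ES_B = 5; EF_B = 5+14 = 19
ES_C = 5; EF_C = 5+8 = 13
ES_D = 5; EF_D = 5+10 = 15
ES_E = 5; EF_E = 5+7 = 12
ES_F = 5; EF_F = 5+3 = 8
ES_G = 5; EF_G = 5+4 = 9
ES_H = 15; EF_H = 15+2 = 17
ES_I = 5; EF_I = 5+10 = 15
ES_J = max(EF_B=19, EF_C=13, EF_E=12, EF_F=8, EF_G=9, EF_H=17, EF_I=15) = 19; EF_J = 19+11 = 30
Expected project duration μ = 30 days. Critical path: A → B → J.

Variance along critical path = 0.111 + 0.111 + 9.000 = 9.222; σ = 3.037 days.
D = μ + z·σ = 30 + 1.645·3.037 = 35.0 days

35.0 days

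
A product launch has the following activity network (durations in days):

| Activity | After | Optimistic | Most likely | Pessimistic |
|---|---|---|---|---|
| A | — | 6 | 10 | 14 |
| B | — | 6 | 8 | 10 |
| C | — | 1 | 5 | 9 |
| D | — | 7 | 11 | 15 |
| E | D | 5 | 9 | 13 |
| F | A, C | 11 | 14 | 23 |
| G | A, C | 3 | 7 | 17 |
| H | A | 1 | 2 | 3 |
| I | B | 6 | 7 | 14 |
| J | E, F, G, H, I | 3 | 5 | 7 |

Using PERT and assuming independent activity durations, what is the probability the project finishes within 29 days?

te_A = (6 + 4·10 + 14)/6 = 60/6 = 10; σ²_A = ((14−6)/6)² = 1.778
te_B = (6 + 4·8 + 10)/6 = 48/6 = 8; σ²_B = ((10−6)/6)² = 0.444
te_C = (1 + 4·5 + 9)/6 = 30/6 = 5; σ²_C = ((9−1)/6)² = 1.778
te_D = (7 + 4·11 + 15)/6 = 66/6 = 11; σ²_D = ((15−7)/6)² = 1.778
te_E = (5 + 4·9 + 13)/6 = 54/6 = 9; σ²_E = ((13−5)/6)² = 1.778
te_F = (11 + 4·14 + 23)/6 = 90/6 = 15; σ²_F = ((23−11)/6)² = 4.000
te_G = (3 + 4·7 + 17)/6 = 48/6 = 8; σ²_G = ((17−3)/6)² = 5.444
te_H = (1 + 4·2 + 3)/6 = 12/6 = 2; σ²_H = ((3−1)/6)² = 0.111
te_I = (6 + 4·7 + 14)/6 = 48/6 = 8; σ²_I = ((14−6)/6)² = 1.778
te_J = (3 + 4·5 + 7)/6 = 30/6 = 5; σ²_J = ((7−3)/6)² = 0.444

Forward pass:
ES_A = 0; EF_A = 10
ES_B = 0; EF_B = 8
ES_C = 0; EF_C = 5
ES_D = 0; EF_D = 11
ES_E = 11; EF_E = 11+9 = 20
ES_F = max(EF_A=10, EF_C=5) = 10; EF_F = 10+15 = 25
ES_G = max(EF_A=10, EF_C=5) = 10; EF_G = 10+8 = 18
ES_H = 10; EF_H = 10+2 = 12
ES_I = 8; EF_I = 8+8 = 16
ES_J = max(EF_E=20, EF_F=25, EF_G=18, EF_H=12, EF_I=16) = 25; EF_J = 25+5 = 30
Expected project duration μ = 30 days. Critical path: A → F → J.

Variance along critical path = 1.778 + 4.000 + 0.444 = 6.222; σ = √6.222 = 2.494 days.
Z = (29 − 30) / 2.494 = -0.401
P(T ≤ 29) = Φ(-0.401) ≈ 0.344

0.344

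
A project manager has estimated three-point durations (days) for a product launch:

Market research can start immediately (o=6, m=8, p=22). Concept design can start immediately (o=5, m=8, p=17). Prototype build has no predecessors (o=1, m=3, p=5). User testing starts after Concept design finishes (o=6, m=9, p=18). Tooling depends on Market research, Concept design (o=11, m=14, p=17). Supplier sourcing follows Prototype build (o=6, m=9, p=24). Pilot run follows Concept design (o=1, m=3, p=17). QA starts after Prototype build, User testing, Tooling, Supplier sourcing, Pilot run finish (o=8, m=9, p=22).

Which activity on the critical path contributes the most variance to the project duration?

te_Market research = (6 + 4·8 + 22)/6 = 60/6 = 10; σ²_Market research = ((22−6)/6)² = 7.111
te_Concept design = (5 + 4·8 + 17)/6 = 54/6 = 9; σ²_Concept design = ((17−5)/6)² = 4.000
te_Prototype build = (1 + 4·3 + 5)/6 = 18/6 = 3; σ²_Prototype build = ((5−1)/6)² = 0.444
te_User testing = (6 + 4·9 + 18)/6 = 60/6 = 10; σ²_User testing = ((18−6)/6)² = 4.000
te_Tooling = (11 + 4·14 + 17)/6 = 84/6 = 14; σ²_Tooling = ((17−11)/6)² = 1.000
te_Supplier sourcing = (6 + 4·9 + 24)/6 = 66/6 = 11; σ²_Supplier sourcing = ((24−6)/6)² = 9.000
te_Pilot run = (1 + 4·3 + 17)/6 = 30/6 = 5; σ²_Pilot run = ((17−1)/6)² = 7.111
te_QA = (8 + 4·9 + 22)/6 = 66/6 = 11; σ²_QA = ((22−8)/6)² = 5.444

Forward pass:
ES_Market research = 0; EF_Market research = 10
ES_Concept design = 0; EF_Concept design = 9
ES_Prototype build = 0; EF_Prototype build = 3
ES_User testing = 9; EF_User testing = 9+10 = 19
ES_Tooling = max(EF_Market research=10, EF_Concept design=9) = 10; EF_Tooling = 10+14 = 24
ES_Supplier sourcing = 3; EF_Supplier sourcing = 3+11 = 14
ES_Pilot run = 9; EF_Pilot run = 9+5 = 14
ES_QA = max(EF_Prototype build=3, EF_User testing=19, EF_Tooling=24, EF_Supplier sourcing=14, EF_Pilot run=14) = 24; EF_QA = 24+11 = 35
Expected project duration μ = 35 days. Critical path: Market research → Tooling → QA.

Variances on critical path: σ²_Market research=7.111, σ²_Tooling=1.000, σ²_QA=5.444.
Largest is σ²_Market research = 7.111.

Market research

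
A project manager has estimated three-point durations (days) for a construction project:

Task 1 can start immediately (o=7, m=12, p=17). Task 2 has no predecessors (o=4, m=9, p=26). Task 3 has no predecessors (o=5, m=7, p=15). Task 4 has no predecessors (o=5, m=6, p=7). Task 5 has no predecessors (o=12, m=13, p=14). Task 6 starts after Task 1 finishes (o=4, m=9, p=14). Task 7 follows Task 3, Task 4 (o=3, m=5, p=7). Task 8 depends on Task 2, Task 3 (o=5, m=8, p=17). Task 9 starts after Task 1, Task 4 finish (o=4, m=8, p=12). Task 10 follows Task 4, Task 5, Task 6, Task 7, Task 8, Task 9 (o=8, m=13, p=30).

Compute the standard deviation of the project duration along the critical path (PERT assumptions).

te_Task 1 = (7 + 4·12 + 17)/6 = 72/6 = 12; σ²_Task 1 = ((17−7)/6)² = 2.778
te_Task 2 = (4 + 4·9 + 26)/6 = 66/6 = 11; σ²_Task 2 = ((26−4)/6)² = 13.444
te_Task 3 = (5 + 4·7 + 15)/6 = 48/6 = 8; σ²_Task 3 = ((15−5)/6)² = 2.778
te_Task 4 = (5 + 4·6 + 7)/6 = 36/6 = 6; σ²_Task 4 = ((7−5)/6)² = 0.111
te_Task 5 = (12 + 4·13 + 14)/6 = 78/6 = 13; σ²_Task 5 = ((14−12)/6)² = 0.111
te_Task 6 = (4 + 4·9 + 14)/6 = 54/6 = 9; σ²_Task 6 = ((14−4)/6)² = 2.778
te_Task 7 = (3 + 4·5 + 7)/6 = 30/6 = 5; σ²_Task 7 = ((7−3)/6)² = 0.444
te_Task 8 = (5 + 4·8 + 17)/6 = 54/6 = 9; σ²_Task 8 = ((17−5)/6)² = 4.000
te_Task 9 = (4 + 4·8 + 12)/6 = 48/6 = 8; σ²_Task 9 = ((12−4)/6)² = 1.778
te_Task 10 = (8 + 4·13 + 30)/6 = 90/6 = 15; σ²_Task 10 = ((30−8)/6)² = 13.444

Forward pass:
ES_Task 1 = 0; EF_Task 1 = 12
ES_Task 2 = 0; EF_Task 2 = 11
ES_Task 3 = 0; EF_Task 3 = 8
ES_Task 4 = 0; EF_Task 4 = 6
ES_Task 5 = 0; EF_Task 5 = 13
ES_Task 6 = 12; EF_Task 6 = 12+9 = 21
ES_Task 7 = max(EF_Task 3=8, EF_Task 4=6) = 8; EF_Task 7 = 8+5 = 13
ES_Task 8 = max(EF_Task 2=11, EF_Task 3=8) = 11; EF_Task 8 = 11+9 = 20
ES_Task 9 = max(EF_Task 1=12, EF_Task 4=6) = 12; EF_Task 9 = 12+8 = 20
ES_Task 10 = max(EF_Task 4=6, EF_Task 5=13, EF_Task 6=21, EF_Task 7=13, EF_Task 8=20, EF_Task 9=20) = 21; EF_Task 10 = 21+15 = 36
Expected project duration μ = 36 days. Critical path: Task 1 → Task 6 → Task 10.

Variance along critical path = 2.778 + 2.778 + 13.444 = 19.000
σ = √19.000 = 4.359 days

4.36 days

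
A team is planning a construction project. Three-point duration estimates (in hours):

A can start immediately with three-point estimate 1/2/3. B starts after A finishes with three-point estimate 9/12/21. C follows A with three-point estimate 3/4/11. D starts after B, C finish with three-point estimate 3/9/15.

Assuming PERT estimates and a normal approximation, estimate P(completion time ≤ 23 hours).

te_A = (1 + 4·2 + 3)/6 = 12/6 = 2; σ²_A = ((3−1)/6)² = 0.111
te_B = (9 + 4·12 + 21)/6 = 78/6 = 13; σ²_B = ((21−9)/6)² = 4.000
te_C = (3 + 4·4 + 11)/6 = 30/6 = 5; σ²_C = ((11−3)/6)² = 1.778
te_D = (3 + 4·9 + 15)/6 = 54/6 = 9; σ²_D = ((15−3)/6)² = 4.000

Forward pass:
ES_A = 0; EF_A = 2
ES_B = 2; EF_B = 2+13 = 15
ES_C = 2; EF_C = 2+5 = 7
ES_D = max(EF_B=15, EF_C=7) = 15; EF_D = 15+9 = 24
Expected project duration μ = 24 hours. Critical path: A → B → D.

Variance along critical path = 0.111 + 4.000 + 4.000 = 8.111; σ = √8.111 = 2.848 hours.
Z = (23 − 24) / 2.848 = -0.351
P(T ≤ 23) = Φ(-0.351) ≈ 0.363

0.363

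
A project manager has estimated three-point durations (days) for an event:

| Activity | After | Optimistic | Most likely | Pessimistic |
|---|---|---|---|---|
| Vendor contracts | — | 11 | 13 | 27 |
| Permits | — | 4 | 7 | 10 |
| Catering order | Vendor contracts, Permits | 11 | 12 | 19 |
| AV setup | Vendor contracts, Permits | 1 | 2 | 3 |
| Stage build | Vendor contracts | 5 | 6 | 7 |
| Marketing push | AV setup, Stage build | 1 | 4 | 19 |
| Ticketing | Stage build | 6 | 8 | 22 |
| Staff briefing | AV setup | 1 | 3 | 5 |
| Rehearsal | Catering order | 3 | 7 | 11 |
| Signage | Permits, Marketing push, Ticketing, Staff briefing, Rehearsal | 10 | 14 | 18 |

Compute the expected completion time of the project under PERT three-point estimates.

49 days

te_Vendor contracts = (11 + 4·13 + 27)/6 = 90/6 = 15
te_Permits = (4 + 4·7 + 10)/6 = 42/6 = 7
te_Catering order = (11 + 4·12 + 19)/6 = 78/6 = 13
te_AV setup = (1 + 4·2 + 3)/6 = 12/6 = 2
te_Stage build = (5 + 4·6 + 7)/6 = 36/6 = 6
te_Marketing push = (1 + 4·4 + 19)/6 = 36/6 = 6
te_Ticketing = (6 + 4·8 + 22)/6 = 60/6 = 10
te_Staff briefing = (1 + 4·3 + 5)/6 = 18/6 = 3
te_Rehearsal = (3 + 4·7 + 11)/6 = 42/6 = 7
te_Signage = (10 + 4·14 + 18)/6 = 84/6 = 14

Forward pass:
ES_Vendor contracts = 0; EF_Vendor contracts = 15
ES_Permits = 0; EF_Permits = 7
ES_Catering order = max(EF_Vendor contracts=15, EF_Permits=7) = 15; EF_Catering order = 15+13 = 28
ES_AV setup = max(EF_Vendor contracts=15, EF_Permits=7) = 15; EF_AV setup = 15+2 = 17
ES_Stage build = 15; EF_Stage build = 15+6 = 21
ES_Marketing push = max(EF_AV setup=17, EF_Stage build=21) = 21; EF_Marketing push = 21+6 = 27
ES_Ticketing = 21; EF_Ticketing = 21+10 = 31
ES_Staff briefing = 17; EF_Staff briefing = 17+3 = 20
ES_Rehearsal = 28; EF_Rehearsal = 28+7 = 35
ES_Signage = max(EF_Permits=7, EF_Marketing push=27, EF_Ticketing=31, EF_Staff briefing=20, EF_Rehearsal=35) = 35; EF_Signage = 35+14 = 49
Expected project duration μ = 49 days. Critical path: Vendor contracts → Catering order → Rehearsal → Signage.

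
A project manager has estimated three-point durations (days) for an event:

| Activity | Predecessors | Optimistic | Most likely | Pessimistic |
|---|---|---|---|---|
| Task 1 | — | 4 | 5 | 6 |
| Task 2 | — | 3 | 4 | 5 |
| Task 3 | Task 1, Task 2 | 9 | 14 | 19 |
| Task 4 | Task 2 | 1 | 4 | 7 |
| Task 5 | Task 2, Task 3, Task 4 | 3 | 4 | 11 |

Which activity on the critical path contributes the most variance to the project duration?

Task 3

te_Task 1 = (4 + 4·5 + 6)/6 = 30/6 = 5; σ²_Task 1 = ((6−4)/6)² = 0.111
te_Task 2 = (3 + 4·4 + 5)/6 = 24/6 = 4; σ²_Task 2 = ((5−3)/6)² = 0.111
te_Task 3 = (9 + 4·14 + 19)/6 = 84/6 = 14; σ²_Task 3 = ((19−9)/6)² = 2.778
te_Task 4 = (1 + 4·4 + 7)/6 = 24/6 = 4; σ²_Task 4 = ((7−1)/6)² = 1.000
te_Task 5 = (3 + 4·4 + 11)/6 = 30/6 = 5; σ²_Task 5 = ((11−3)/6)² = 1.778

Forward pass:
ES_Task 1 = 0; EF_Task 1 = 5
ES_Task 2 = 0; EF_Task 2 = 4
ES_Task 3 = max(EF_Task 1=5, EF_Task 2=4) = 5; EF_Task 3 = 5+14 = 19
ES_Task 4 = 4; EF_Task 4 = 4+4 = 8
ES_Task 5 = max(EF_Task 2=4, EF_Task 3=19, EF_Task 4=8) = 19; EF_Task 5 = 19+5 = 24
Expected project duration μ = 24 days. Critical path: Task 1 → Task 3 → Task 5.

Variances on critical path: σ²_Task 1=0.111, σ²_Task 3=2.778, σ²_Task 5=1.778.
Largest is σ²_Task 3 = 2.778.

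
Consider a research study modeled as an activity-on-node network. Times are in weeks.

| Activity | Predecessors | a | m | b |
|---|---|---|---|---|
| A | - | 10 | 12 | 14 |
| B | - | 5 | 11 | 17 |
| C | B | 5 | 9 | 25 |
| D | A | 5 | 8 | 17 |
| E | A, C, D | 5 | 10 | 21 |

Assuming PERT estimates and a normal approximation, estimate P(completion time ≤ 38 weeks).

te_A = (10 + 4·12 + 14)/6 = 72/6 = 12; σ²_A = ((14−10)/6)² = 0.444
te_B = (5 + 4·11 + 17)/6 = 66/6 = 11; σ²_B = ((17−5)/6)² = 4.000
te_C = (5 + 4·9 + 25)/6 = 66/6 = 11; σ²_C = ((25−5)/6)² = 11.111
te_D = (5 + 4·8 + 17)/6 = 54/6 = 9; σ²_D = ((17−5)/6)² = 4.000
te_E = (5 + 4·10 + 21)/6 = 66/6 = 11; σ²_E = ((21−5)/6)² = 7.111

Forward pass:
ES_A = 0; EF_A = 12
ES_B = 0; EF_B = 11
ES_C = 11; EF_C = 11+11 = 22
ES_D = 12; EF_D = 12+9 = 21
ES_E = max(EF_A=12, EF_C=22, EF_D=21) = 22; EF_E = 22+11 = 33
Expected project duration μ = 33 weeks. Critical path: B → C → E.

Variance along critical path = 4.000 + 11.111 + 7.111 = 22.222; σ = √22.222 = 4.714 weeks.
Z = (38 − 33) / 4.714 = 1.061
P(T ≤ 38) = Φ(1.061) ≈ 0.856

0.856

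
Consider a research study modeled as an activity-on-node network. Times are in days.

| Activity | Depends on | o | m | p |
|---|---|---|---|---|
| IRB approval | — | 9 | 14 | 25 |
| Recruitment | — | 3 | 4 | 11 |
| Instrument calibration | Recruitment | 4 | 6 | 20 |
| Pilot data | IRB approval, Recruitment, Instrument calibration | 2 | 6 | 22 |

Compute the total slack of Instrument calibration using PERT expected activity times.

2 days

te_IRB approval = (9 + 4·14 + 25)/6 = 90/6 = 15
te_Recruitment = (3 + 4·4 + 11)/6 = 30/6 = 5
te_Instrument calibration = (4 + 4·6 + 20)/6 = 48/6 = 8
te_Pilot data = (2 + 4·6 + 22)/6 = 48/6 = 8

Forward pass:
ES_IRB approval = 0; EF_IRB approval = 15
ES_Recruitment = 0; EF_Recruitment = 5
ES_Instrument calibration = 5; EF_Instrument calibration = 5+8 = 13
ES_Pilot data = max(EF_IRB approval=15, EF_Recruitment=5, EF_Instrument calibration=13) = 15; EF_Pilot data = 15+8 = 23
Expected project duration μ = 23 days. Critical path: IRB approval → Pilot data.

Backward pass:
LF_Pilot data = 23; LS_Pilot data = 23−8 = 15
LF_Instrument calibration = LS_Pilot data = 15; LS_Instrument calibration = 15−8 = 7
LF_Recruitment = min(LS_Instrument calibration=7, LS_Pilot data=15) = 7; LS_Recruitment = 7−5 = 2
LF_IRB approval = LS_Pilot data = 15; LS_IRB approval = 15−15 = 0
Slack_Instrument calibration = LS_Instrument calibration − ES_Instrument calibration = 7 − 5 = 2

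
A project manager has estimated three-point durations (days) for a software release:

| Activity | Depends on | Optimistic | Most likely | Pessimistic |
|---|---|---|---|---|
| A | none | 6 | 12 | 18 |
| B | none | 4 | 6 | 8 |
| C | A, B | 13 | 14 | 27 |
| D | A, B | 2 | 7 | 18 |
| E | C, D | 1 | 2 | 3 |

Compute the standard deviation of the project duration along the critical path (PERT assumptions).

3.09 days

te_A = (6 + 4·12 + 18)/6 = 72/6 = 12; σ²_A = ((18−6)/6)² = 4.000
te_B = (4 + 4·6 + 8)/6 = 36/6 = 6; σ²_B = ((8−4)/6)² = 0.444
te_C = (13 + 4·14 + 27)/6 = 96/6 = 16; σ²_C = ((27−13)/6)² = 5.444
te_D = (2 + 4·7 + 18)/6 = 48/6 = 8; σ²_D = ((18−2)/6)² = 7.111
te_E = (1 + 4·2 + 3)/6 = 12/6 = 2; σ²_E = ((3−1)/6)² = 0.111

Forward pass:
ES_A = 0; EF_A = 12
ES_B = 0; EF_B = 6
ES_C = max(EF_A=12, EF_B=6) = 12; EF_C = 12+16 = 28
ES_D = max(EF_A=12, EF_B=6) = 12; EF_D = 12+8 = 20
ES_E = max(EF_C=28, EF_D=20) = 28; EF_E = 28+2 = 30
Expected project duration μ = 30 days. Critical path: A → C → E.

Variance along critical path = 4.000 + 5.444 + 0.111 = 9.556
σ = √9.556 = 3.091 days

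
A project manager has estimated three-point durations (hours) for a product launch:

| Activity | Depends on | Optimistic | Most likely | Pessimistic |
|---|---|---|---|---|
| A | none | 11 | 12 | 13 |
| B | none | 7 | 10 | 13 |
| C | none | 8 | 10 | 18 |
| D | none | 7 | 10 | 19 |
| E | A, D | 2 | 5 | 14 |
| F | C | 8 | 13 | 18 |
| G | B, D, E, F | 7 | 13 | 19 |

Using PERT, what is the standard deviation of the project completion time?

te_A = (11 + 4·12 + 13)/6 = 72/6 = 12; σ²_A = ((13−11)/6)² = 0.111
te_B = (7 + 4·10 + 13)/6 = 60/6 = 10; σ²_B = ((13−7)/6)² = 1.000
te_C = (8 + 4·10 + 18)/6 = 66/6 = 11; σ²_C = ((18−8)/6)² = 2.778
te_D = (7 + 4·10 + 19)/6 = 66/6 = 11; σ²_D = ((19−7)/6)² = 4.000
te_E = (2 + 4·5 + 14)/6 = 36/6 = 6; σ²_E = ((14−2)/6)² = 4.000
te_F = (8 + 4·13 + 18)/6 = 78/6 = 13; σ²_F = ((18−8)/6)² = 2.778
te_G = (7 + 4·13 + 19)/6 = 78/6 = 13; σ²_G = ((19−7)/6)² = 4.000

Forward pass:
ES_A = 0; EF_A = 12
ES_B = 0; EF_B = 10
ES_C = 0; EF_C = 11
ES_D = 0; EF_D = 11
ES_E = max(EF_A=12, EF_D=11) = 12; EF_E = 12+6 = 18
ES_F = 11; EF_F = 11+13 = 24
ES_G = max(EF_B=10, EF_D=11, EF_E=18, EF_F=24) = 24; EF_G = 24+13 = 37
Expected project duration μ = 37 hours. Critical path: C → F → G.

Variance along critical path = 2.778 + 2.778 + 4.000 = 9.556
σ = √9.556 = 3.091 hours

3.09 hours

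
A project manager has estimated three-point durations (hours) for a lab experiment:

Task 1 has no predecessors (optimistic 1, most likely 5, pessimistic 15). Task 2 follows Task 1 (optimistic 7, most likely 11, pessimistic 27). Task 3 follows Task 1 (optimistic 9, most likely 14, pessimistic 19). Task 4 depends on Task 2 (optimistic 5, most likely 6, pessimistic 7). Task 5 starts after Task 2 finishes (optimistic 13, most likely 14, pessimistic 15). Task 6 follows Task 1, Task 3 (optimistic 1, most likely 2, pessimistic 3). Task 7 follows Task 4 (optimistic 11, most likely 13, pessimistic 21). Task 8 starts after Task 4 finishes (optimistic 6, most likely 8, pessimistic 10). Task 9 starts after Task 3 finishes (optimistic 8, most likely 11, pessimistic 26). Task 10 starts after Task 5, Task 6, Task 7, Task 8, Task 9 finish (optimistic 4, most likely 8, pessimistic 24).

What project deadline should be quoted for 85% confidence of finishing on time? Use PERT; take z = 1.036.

te_Task 1 = (1 + 4·5 + 15)/6 = 36/6 = 6; σ²_Task 1 = ((15−1)/6)² = 5.444
te_Task 2 = (7 + 4·11 + 27)/6 = 78/6 = 13; σ²_Task 2 = ((27−7)/6)² = 11.111
te_Task 3 = (9 + 4·14 + 19)/6 = 84/6 = 14; σ²_Task 3 = ((19−9)/6)² = 2.778
te_Task 4 = (5 + 4·6 + 7)/6 = 36/6 = 6; σ²_Task 4 = ((7−5)/6)² = 0.111
te_Task 5 = (13 + 4·14 + 15)/6 = 84/6 = 14; σ²_Task 5 = ((15−13)/6)² = 0.111
te_Task 6 = (1 + 4·2 + 3)/6 = 12/6 = 2; σ²_Task 6 = ((3−1)/6)² = 0.111
te_Task 7 = (11 + 4·13 + 21)/6 = 84/6 = 14; σ²_Task 7 = ((21−11)/6)² = 2.778
te_Task 8 = (6 + 4·8 + 10)/6 = 48/6 = 8; σ²_Task 8 = ((10−6)/6)² = 0.444
te_Task 9 = (8 + 4·11 + 26)/6 = 78/6 = 13; σ²_Task 9 = ((26−8)/6)² = 9.000
te_Task 10 = (4 + 4·8 + 24)/6 = 60/6 = 10; σ²_Task 10 = ((24−4)/6)² = 11.111

Forward pass:
ES_Task 1 = 0; EF_Task 1 = 6
ES_Task 2 = 6; EF_Task 2 = 6+13 = 19
ES_Task 3 = 6; EF_Task 3 = 6+14 = 20
ES_Task 4 = 19; EF_Task 4 = 19+6 = 25
ES_Task 5 = 19; EF_Task 5 = 19+14 = 33
ES_Task 6 = max(EF_Task 1=6, EF_Task 3=20) = 20; EF_Task 6 = 20+2 = 22
ES_Task 7 = 25; EF_Task 7 = 25+14 = 39
ES_Task 8 = 25; EF_Task 8 = 25+8 = 33
ES_Task 9 = 20; EF_Task 9 = 20+13 = 33
ES_Task 10 = max(EF_Task 5=33, EF_Task 6=22, EF_Task 7=39, EF_Task 8=33, EF_Task 9=33) = 39; EF_Task 10 = 39+10 = 49
Expected project duration μ = 49 hours. Critical path: Task 1 → Task 2 → Task 4 → Task 7 → Task 10.

Variance along critical path = 5.444 + 11.111 + 0.111 + 2.778 + 11.111 = 30.556; σ = 5.528 hours.
D = μ + z·σ = 49 + 1.036·5.528 = 54.7 hours

54.7 hours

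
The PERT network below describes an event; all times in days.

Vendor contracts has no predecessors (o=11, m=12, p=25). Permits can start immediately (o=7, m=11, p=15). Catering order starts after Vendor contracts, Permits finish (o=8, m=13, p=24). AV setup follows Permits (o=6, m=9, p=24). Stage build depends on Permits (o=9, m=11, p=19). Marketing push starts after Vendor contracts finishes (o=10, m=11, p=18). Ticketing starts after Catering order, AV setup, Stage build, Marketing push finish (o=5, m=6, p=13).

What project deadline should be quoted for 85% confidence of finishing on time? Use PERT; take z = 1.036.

38.9 days

te_Vendor contracts = (11 + 4·12 + 25)/6 = 84/6 = 14; σ²_Vendor contracts = ((25−11)/6)² = 5.444
te_Permits = (7 + 4·11 + 15)/6 = 66/6 = 11; σ²_Permits = ((15−7)/6)² = 1.778
te_Catering order = (8 + 4·13 + 24)/6 = 84/6 = 14; σ²_Catering order = ((24−8)/6)² = 7.111
te_AV setup = (6 + 4·9 + 24)/6 = 66/6 = 11; σ²_AV setup = ((24−6)/6)² = 9.000
te_Stage build = (9 + 4·11 + 19)/6 = 72/6 = 12; σ²_Stage build = ((19−9)/6)² = 2.778
te_Marketing push = (10 + 4·11 + 18)/6 = 72/6 = 12; σ²_Marketing push = ((18−10)/6)² = 1.778
te_Ticketing = (5 + 4·6 + 13)/6 = 42/6 = 7; σ²_Ticketing = ((13−5)/6)² = 1.778

Forward pass:
ES_Vendor contracts = 0; EF_Vendor contracts = 14
ES_Permits = 0; EF_Permits = 11
ES_Catering order = max(EF_Vendor contracts=14, EF_Permits=11) = 14; EF_Catering order = 14+14 = 28
ES_AV setup = 11; EF_AV setup = 11+11 = 22
ES_Stage build = 11; EF_Stage build = 11+12 = 23
ES_Marketing push = 14; EF_Marketing push = 14+12 = 26
ES_Ticketing = max(EF_Catering order=28, EF_AV setup=22, EF_Stage build=23, EF_Marketing push=26) = 28; EF_Ticketing = 28+7 = 35
Expected project duration μ = 35 days. Critical path: Vendor contracts → Catering order → Ticketing.

Variance along critical path = 5.444 + 7.111 + 1.778 = 14.333; σ = 3.786 days.
D = μ + z·σ = 35 + 1.036·3.786 = 38.9 days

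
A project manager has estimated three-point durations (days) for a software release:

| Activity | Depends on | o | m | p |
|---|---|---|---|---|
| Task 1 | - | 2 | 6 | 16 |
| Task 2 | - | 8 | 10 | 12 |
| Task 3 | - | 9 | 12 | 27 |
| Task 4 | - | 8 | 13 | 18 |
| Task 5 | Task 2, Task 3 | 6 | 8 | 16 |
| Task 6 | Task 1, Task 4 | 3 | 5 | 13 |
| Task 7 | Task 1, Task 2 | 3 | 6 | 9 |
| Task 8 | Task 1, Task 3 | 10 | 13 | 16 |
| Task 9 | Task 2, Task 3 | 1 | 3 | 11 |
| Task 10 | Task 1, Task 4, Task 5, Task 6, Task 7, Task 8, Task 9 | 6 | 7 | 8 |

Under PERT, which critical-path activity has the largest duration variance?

Task 3

te_Task 1 = (2 + 4·6 + 16)/6 = 42/6 = 7; σ²_Task 1 = ((16−2)/6)² = 5.444
te_Task 2 = (8 + 4·10 + 12)/6 = 60/6 = 10; σ²_Task 2 = ((12−8)/6)² = 0.444
te_Task 3 = (9 + 4·12 + 27)/6 = 84/6 = 14; σ²_Task 3 = ((27−9)/6)² = 9.000
te_Task 4 = (8 + 4·13 + 18)/6 = 78/6 = 13; σ²_Task 4 = ((18−8)/6)² = 2.778
te_Task 5 = (6 + 4·8 + 16)/6 = 54/6 = 9; σ²_Task 5 = ((16−6)/6)² = 2.778
te_Task 6 = (3 + 4·5 + 13)/6 = 36/6 = 6; σ²_Task 6 = ((13−3)/6)² = 2.778
te_Task 7 = (3 + 4·6 + 9)/6 = 36/6 = 6; σ²_Task 7 = ((9−3)/6)² = 1.000
te_Task 8 = (10 + 4·13 + 16)/6 = 78/6 = 13; σ²_Task 8 = ((16−10)/6)² = 1.000
te_Task 9 = (1 + 4·3 + 11)/6 = 24/6 = 4; σ²_Task 9 = ((11−1)/6)² = 2.778
te_Task 10 = (6 + 4·7 + 8)/6 = 42/6 = 7; σ²_Task 10 = ((8−6)/6)² = 0.111

Forward pass:
ES_Task 1 = 0; EF_Task 1 = 7
ES_Task 2 = 0; EF_Task 2 = 10
ES_Task 3 = 0; EF_Task 3 = 14
ES_Task 4 = 0; EF_Task 4 = 13
ES_Task 5 = max(EF_Task 2=10, EF_Task 3=14) = 14; EF_Task 5 = 14+9 = 23
ES_Task 6 = max(EF_Task 1=7, EF_Task 4=13) = 13; EF_Task 6 = 13+6 = 19
ES_Task 7 = max(EF_Task 1=7, EF_Task 2=10) = 10; EF_Task 7 = 10+6 = 16
ES_Task 8 = max(EF_Task 1=7, EF_Task 3=14) = 14; EF_Task 8 = 14+13 = 27
ES_Task 9 = max(EF_Task 2=10, EF_Task 3=14) = 14; EF_Task 9 = 14+4 = 18
ES_Task 10 = max(EF_Task 1=7, EF_Task 4=13, EF_Task 5=23, EF_Task 6=19, EF_Task 7=16, EF_Task 8=27, EF_Task 9=18) = 27; EF_Task 10 = 27+7 = 34
Expected project duration μ = 34 days. Critical path: Task 3 → Task 8 → Task 10.

Variances on critical path: σ²_Task 3=9.000, σ²_Task 8=1.000, σ²_Task 10=0.111.
Largest is σ²_Task 3 = 9.000.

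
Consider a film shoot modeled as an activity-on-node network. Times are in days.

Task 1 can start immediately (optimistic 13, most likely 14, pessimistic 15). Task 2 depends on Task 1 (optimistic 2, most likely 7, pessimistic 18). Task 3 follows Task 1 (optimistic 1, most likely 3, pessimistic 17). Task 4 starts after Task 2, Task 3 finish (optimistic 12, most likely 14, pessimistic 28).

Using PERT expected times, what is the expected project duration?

38 days

te_Task 1 = (13 + 4·14 + 15)/6 = 84/6 = 14
te_Task 2 = (2 + 4·7 + 18)/6 = 48/6 = 8
te_Task 3 = (1 + 4·3 + 17)/6 = 30/6 = 5
te_Task 4 = (12 + 4·14 + 28)/6 = 96/6 = 16

Forward pass:
ES_Task 1 = 0; EF_Task 1 = 14
ES_Task 2 = 14; EF_Task 2 = 14+8 = 22
ES_Task 3 = 14; EF_Task 3 = 14+5 = 19
ES_Task 4 = max(EF_Task 2=22, EF_Task 3=19) = 22; EF_Task 4 = 22+16 = 38
Expected project duration μ = 38 days. Critical path: Task 1 → Task 2 → Task 4.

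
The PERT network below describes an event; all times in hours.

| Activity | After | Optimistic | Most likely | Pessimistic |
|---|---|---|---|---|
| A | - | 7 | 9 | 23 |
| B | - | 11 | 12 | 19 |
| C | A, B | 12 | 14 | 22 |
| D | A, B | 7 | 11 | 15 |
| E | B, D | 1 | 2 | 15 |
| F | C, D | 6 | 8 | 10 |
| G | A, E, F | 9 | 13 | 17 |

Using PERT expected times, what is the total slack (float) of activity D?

te_A = (7 + 4·9 + 23)/6 = 66/6 = 11
te_B = (11 + 4·12 + 19)/6 = 78/6 = 13
te_C = (12 + 4·14 + 22)/6 = 90/6 = 15
te_D = (7 + 4·11 + 15)/6 = 66/6 = 11
te_E = (1 + 4·2 + 15)/6 = 24/6 = 4
te_F = (6 + 4·8 + 10)/6 = 48/6 = 8
te_G = (9 + 4·13 + 17)/6 = 78/6 = 13

Forward pass:
ES_A = 0; EF_A = 11
ES_B = 0; EF_B = 13
ES_C = max(EF_A=11, EF_B=13) = 13; EF_C = 13+15 = 28
ES_D = max(EF_A=11, EF_B=13) = 13; EF_D = 13+11 = 24
ES_E = max(EF_B=13, EF_D=24) = 24; EF_E = 24+4 = 28
ES_F = max(EF_C=28, EF_D=24) = 28; EF_F = 28+8 = 36
ES_G = max(EF_A=11, EF_E=28, EF_F=36) = 36; EF_G = 36+13 = 49
Expected project duration μ = 49 hours. Critical path: B → C → F → G.

Backward pass:
LF_G = 49; LS_G = 49−13 = 36
LF_F = LS_G = 36; LS_F = 36−8 = 28
LF_E = LS_G = 36; LS_E = 36−4 = 32
LF_D = min(LS_E=32, LS_F=28) = 28; LS_D = 28−11 = 17
LF_C = LS_F = 28; LS_C = 28−15 = 13
LF_B = min(LS_C=13, LS_D=17, LS_E=32) = 13; LS_B = 13−13 = 0
LF_A = min(LS_C=13, LS_D=17, LS_G=36) = 13; LS_A = 13−11 = 2
Slack_D = LS_D − ES_D = 17 − 13 = 4

4 hours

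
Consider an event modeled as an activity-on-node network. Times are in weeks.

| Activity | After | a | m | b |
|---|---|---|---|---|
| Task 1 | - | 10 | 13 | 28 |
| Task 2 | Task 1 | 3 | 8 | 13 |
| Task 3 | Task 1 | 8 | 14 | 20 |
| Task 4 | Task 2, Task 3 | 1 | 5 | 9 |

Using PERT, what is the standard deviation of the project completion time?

3.84 weeks

te_Task 1 = (10 + 4·13 + 28)/6 = 90/6 = 15; σ²_Task 1 = ((28−10)/6)² = 9.000
te_Task 2 = (3 + 4·8 + 13)/6 = 48/6 = 8; σ²_Task 2 = ((13−3)/6)² = 2.778
te_Task 3 = (8 + 4·14 + 20)/6 = 84/6 = 14; σ²_Task 3 = ((20−8)/6)² = 4.000
te_Task 4 = (1 + 4·5 + 9)/6 = 30/6 = 5; σ²_Task 4 = ((9−1)/6)² = 1.778

Forward pass:
ES_Task 1 = 0; EF_Task 1 = 15
ES_Task 2 = 15; EF_Task 2 = 15+8 = 23
ES_Task 3 = 15; EF_Task 3 = 15+14 = 29
ES_Task 4 = max(EF_Task 2=23, EF_Task 3=29) = 29; EF_Task 4 = 29+5 = 34
Expected project duration μ = 34 weeks. Critical path: Task 1 → Task 3 → Task 4.

Variance along critical path = 9.000 + 4.000 + 1.778 = 14.778
σ = √14.778 = 3.844 weeks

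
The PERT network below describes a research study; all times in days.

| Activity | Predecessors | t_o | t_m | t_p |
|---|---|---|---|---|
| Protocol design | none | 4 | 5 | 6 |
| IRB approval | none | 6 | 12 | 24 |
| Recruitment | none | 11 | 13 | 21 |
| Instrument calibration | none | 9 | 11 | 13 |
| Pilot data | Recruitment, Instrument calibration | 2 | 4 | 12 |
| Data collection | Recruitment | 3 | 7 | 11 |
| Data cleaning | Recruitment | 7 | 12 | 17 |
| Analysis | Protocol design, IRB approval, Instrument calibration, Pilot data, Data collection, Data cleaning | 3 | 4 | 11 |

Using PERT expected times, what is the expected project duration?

te_Protocol design = (4 + 4·5 + 6)/6 = 30/6 = 5
te_IRB approval = (6 + 4·12 + 24)/6 = 78/6 = 13
te_Recruitment = (11 + 4·13 + 21)/6 = 84/6 = 14
te_Instrument calibration = (9 + 4·11 + 13)/6 = 66/6 = 11
te_Pilot data = (2 + 4·4 + 12)/6 = 30/6 = 5
te_Data collection = (3 + 4·7 + 11)/6 = 42/6 = 7
te_Data cleaning = (7 + 4·12 + 17)/6 = 72/6 = 12
te_Analysis = (3 + 4·4 + 11)/6 = 30/6 = 5

Forward pass:
ES_Protocol design = 0; EF_Protocol design = 5
ES_IRB approval = 0; EF_IRB approval = 13
ES_Recruitment = 0; EF_Recruitment = 14
ES_Instrument calibration = 0; EF_Instrument calibration = 11
ES_Pilot data = max(EF_Recruitment=14, EF_Instrument calibration=11) = 14; EF_Pilot data = 14+5 = 19
ES_Data collection = 14; EF_Data collection = 14+7 = 21
ES_Data cleaning = 14; EF_Data cleaning = 14+12 = 26
ES_Analysis = max(EF_Protocol design=5, EF_IRB approval=13, EF_Instrument calibration=11, EF_Pilot data=19, EF_Data collection=21, EF_Data cleaning=26) = 26; EF_Analysis = 26+5 = 31
Expected project duration μ = 31 days. Critical path: Recruitment → Data cleaning → Analysis.

31 days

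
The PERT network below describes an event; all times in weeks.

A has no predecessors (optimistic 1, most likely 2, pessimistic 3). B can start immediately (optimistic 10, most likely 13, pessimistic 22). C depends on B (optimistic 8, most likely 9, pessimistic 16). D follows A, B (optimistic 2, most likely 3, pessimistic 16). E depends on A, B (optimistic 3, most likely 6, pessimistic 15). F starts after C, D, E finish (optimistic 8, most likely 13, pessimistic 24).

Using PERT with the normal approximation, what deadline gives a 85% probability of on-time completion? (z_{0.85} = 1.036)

41.7 weeks

te_A = (1 + 4·2 + 3)/6 = 12/6 = 2; σ²_A = ((3−1)/6)² = 0.111
te_B = (10 + 4·13 + 22)/6 = 84/6 = 14; σ²_B = ((22−10)/6)² = 4.000
te_C = (8 + 4·9 + 16)/6 = 60/6 = 10; σ²_C = ((16−8)/6)² = 1.778
te_D = (2 + 4·3 + 16)/6 = 30/6 = 5; σ²_D = ((16−2)/6)² = 5.444
te_E = (3 + 4·6 + 15)/6 = 42/6 = 7; σ²_E = ((15−3)/6)² = 4.000
te_F = (8 + 4·13 + 24)/6 = 84/6 = 14; σ²_F = ((24−8)/6)² = 7.111

Forward pass:
ES_A = 0; EF_A = 2
ES_B = 0; EF_B = 14
ES_C = 14; EF_C = 14+10 = 24
ES_D = max(EF_A=2, EF_B=14) = 14; EF_D = 14+5 = 19
ES_E = max(EF_A=2, EF_B=14) = 14; EF_E = 14+7 = 21
ES_F = max(EF_C=24, EF_D=19, EF_E=21) = 24; EF_F = 24+14 = 38
Expected project duration μ = 38 weeks. Critical path: B → C → F.

Variance along critical path = 4.000 + 1.778 + 7.111 = 12.889; σ = 3.590 weeks.
D = μ + z·σ = 38 + 1.036·3.590 = 41.7 weeks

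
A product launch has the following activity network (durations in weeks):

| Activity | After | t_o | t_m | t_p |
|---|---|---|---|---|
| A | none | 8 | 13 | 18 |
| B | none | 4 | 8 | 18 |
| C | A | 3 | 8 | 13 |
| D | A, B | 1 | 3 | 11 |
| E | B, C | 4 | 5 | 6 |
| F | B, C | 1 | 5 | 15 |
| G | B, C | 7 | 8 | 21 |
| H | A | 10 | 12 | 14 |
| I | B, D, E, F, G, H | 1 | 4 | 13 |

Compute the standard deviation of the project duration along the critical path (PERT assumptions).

te_A = (8 + 4·13 + 18)/6 = 78/6 = 13; σ²_A = ((18−8)/6)² = 2.778
te_B = (4 + 4·8 + 18)/6 = 54/6 = 9; σ²_B = ((18−4)/6)² = 5.444
te_C = (3 + 4·8 + 13)/6 = 48/6 = 8; σ²_C = ((13−3)/6)² = 2.778
te_D = (1 + 4·3 + 11)/6 = 24/6 = 4; σ²_D = ((11−1)/6)² = 2.778
te_E = (4 + 4·5 + 6)/6 = 30/6 = 5; σ²_E = ((6−4)/6)² = 0.111
te_F = (1 + 4·5 + 15)/6 = 36/6 = 6; σ²_F = ((15−1)/6)² = 5.444
te_G = (7 + 4·8 + 21)/6 = 60/6 = 10; σ²_G = ((21−7)/6)² = 5.444
te_H = (10 + 4·12 + 14)/6 = 72/6 = 12; σ²_H = ((14−10)/6)² = 0.444
te_I = (1 + 4·4 + 13)/6 = 30/6 = 5; σ²_I = ((13−1)/6)² = 4.000

Forward pass:
ES_A = 0; EF_A = 13
ES_B = 0; EF_B = 9
ES_C = 13; EF_C = 13+8 = 21
ES_D = max(EF_A=13, EF_B=9) = 13; EF_D = 13+4 = 17
ES_E = max(EF_B=9, EF_C=21) = 21; EF_E = 21+5 = 26
ES_F = max(EF_B=9, EF_C=21) = 21; EF_F = 21+6 = 27
ES_G = max(EF_B=9, EF_C=21) = 21; EF_G = 21+10 = 31
ES_H = 13; EF_H = 13+12 = 25
ES_I = max(EF_B=9, EF_D=17, EF_E=26, EF_F=27, EF_G=31, EF_H=25) = 31; EF_I = 31+5 = 36
Expected project duration μ = 36 weeks. Critical path: A → C → G → I.

Variance along critical path = 2.778 + 2.778 + 5.444 + 4.000 = 15.000
σ = √15.000 = 3.873 weeks

3.87 weeks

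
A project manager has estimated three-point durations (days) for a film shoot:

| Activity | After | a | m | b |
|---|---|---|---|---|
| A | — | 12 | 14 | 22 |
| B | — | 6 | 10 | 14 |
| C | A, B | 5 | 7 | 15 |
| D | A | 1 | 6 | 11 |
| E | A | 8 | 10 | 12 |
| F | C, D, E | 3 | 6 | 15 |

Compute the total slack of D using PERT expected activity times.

4 days

te_A = (12 + 4·14 + 22)/6 = 90/6 = 15
te_B = (6 + 4·10 + 14)/6 = 60/6 = 10
te_C = (5 + 4·7 + 15)/6 = 48/6 = 8
te_D = (1 + 4·6 + 11)/6 = 36/6 = 6
te_E = (8 + 4·10 + 12)/6 = 60/6 = 10
te_F = (3 + 4·6 + 15)/6 = 42/6 = 7

Forward pass:
ES_A = 0; EF_A = 15
ES_B = 0; EF_B = 10
ES_C = max(EF_A=15, EF_B=10) = 15; EF_C = 15+8 = 23
ES_D = 15; EF_D = 15+6 = 21
ES_E = 15; EF_E = 15+10 = 25
ES_F = max(EF_C=23, EF_D=21, EF_E=25) = 25; EF_F = 25+7 = 32
Expected project duration μ = 32 days. Critical path: A → E → F.

Backward pass:
LF_F = 32; LS_F = 32−7 = 25
LF_E = LS_F = 25; LS_E = 25−10 = 15
LF_D = LS_F = 25; LS_D = 25−6 = 19
LF_C = LS_F = 25; LS_C = 25−8 = 17
LF_B = LS_C = 17; LS_B = 17−10 = 7
LF_A = min(LS_C=17, LS_D=19, LS_E=15) = 15; LS_A = 15−15 = 0
Slack_D = LS_D − ES_D = 19 − 15 = 4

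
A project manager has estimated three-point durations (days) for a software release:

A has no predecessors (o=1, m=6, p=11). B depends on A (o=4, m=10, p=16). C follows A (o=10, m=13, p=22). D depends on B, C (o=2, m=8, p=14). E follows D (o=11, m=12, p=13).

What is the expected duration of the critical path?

40 days

te_A = (1 + 4·6 + 11)/6 = 36/6 = 6
te_B = (4 + 4·10 + 16)/6 = 60/6 = 10
te_C = (10 + 4·13 + 22)/6 = 84/6 = 14
te_D = (2 + 4·8 + 14)/6 = 48/6 = 8
te_E = (11 + 4·12 + 13)/6 = 72/6 = 12

Forward pass:
ES_A = 0; EF_A = 6
ES_B = 6; EF_B = 6+10 = 16
ES_C = 6; EF_C = 6+14 = 20
ES_D = max(EF_B=16, EF_C=20) = 20; EF_D = 20+8 = 28
ES_E = 28; EF_E = 28+12 = 40
Expected project duration μ = 40 days. Critical path: A → C → D → E.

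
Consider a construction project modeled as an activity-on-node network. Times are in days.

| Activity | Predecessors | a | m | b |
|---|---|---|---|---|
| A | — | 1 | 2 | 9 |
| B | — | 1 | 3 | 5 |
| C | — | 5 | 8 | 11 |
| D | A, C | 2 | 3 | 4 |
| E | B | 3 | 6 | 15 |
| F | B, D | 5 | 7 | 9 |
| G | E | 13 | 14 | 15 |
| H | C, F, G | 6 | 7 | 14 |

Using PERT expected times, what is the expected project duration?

te_A = (1 + 4·2 + 9)/6 = 18/6 = 3
te_B = (1 + 4·3 + 5)/6 = 18/6 = 3
te_C = (5 + 4·8 + 11)/6 = 48/6 = 8
te_D = (2 + 4·3 + 4)/6 = 18/6 = 3
te_E = (3 + 4·6 + 15)/6 = 42/6 = 7
te_F = (5 + 4·7 + 9)/6 = 42/6 = 7
te_G = (13 + 4·14 + 15)/6 = 84/6 = 14
te_H = (6 + 4·7 + 14)/6 = 48/6 = 8

Forward pass:
ES_A = 0; EF_A = 3
ES_B = 0; EF_B = 3
ES_C = 0; EF_C = 8
ES_D = max(EF_A=3, EF_C=8) = 8; EF_D = 8+3 = 11
ES_E = 3; EF_E = 3+7 = 10
ES_F = max(EF_B=3, EF_D=11) = 11; EF_F = 11+7 = 18
ES_G = 10; EF_G = 10+14 = 24
ES_H = max(EF_C=8, EF_F=18, EF_G=24) = 24; EF_H = 24+8 = 32
Expected project duration μ = 32 days. Critical path: B → E → G → H.

32 days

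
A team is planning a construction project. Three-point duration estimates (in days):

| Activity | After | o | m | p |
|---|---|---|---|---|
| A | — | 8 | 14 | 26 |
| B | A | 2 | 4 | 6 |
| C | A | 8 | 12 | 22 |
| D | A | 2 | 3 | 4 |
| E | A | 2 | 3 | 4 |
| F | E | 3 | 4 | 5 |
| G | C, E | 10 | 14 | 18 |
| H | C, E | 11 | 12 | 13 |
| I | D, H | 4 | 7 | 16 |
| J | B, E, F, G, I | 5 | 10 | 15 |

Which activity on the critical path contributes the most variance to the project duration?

te_A = (8 + 4·14 + 26)/6 = 90/6 = 15; σ²_A = ((26−8)/6)² = 9.000
te_B = (2 + 4·4 + 6)/6 = 24/6 = 4; σ²_B = ((6−2)/6)² = 0.444
te_C = (8 + 4·12 + 22)/6 = 78/6 = 13; σ²_C = ((22−8)/6)² = 5.444
te_D = (2 + 4·3 + 4)/6 = 18/6 = 3; σ²_D = ((4−2)/6)² = 0.111
te_E = (2 + 4·3 + 4)/6 = 18/6 = 3; σ²_E = ((4−2)/6)² = 0.111
te_F = (3 + 4·4 + 5)/6 = 24/6 = 4; σ²_F = ((5−3)/6)² = 0.111
te_G = (10 + 4·14 + 18)/6 = 84/6 = 14; σ²_G = ((18−10)/6)² = 1.778
te_H = (11 + 4·12 + 13)/6 = 72/6 = 12; σ²_H = ((13−11)/6)² = 0.111
te_I = (4 + 4·7 + 16)/6 = 48/6 = 8; σ²_I = ((16−4)/6)² = 4.000
te_J = (5 + 4·10 + 15)/6 = 60/6 = 10; σ²_J = ((15−5)/6)² = 2.778

Forward pass:
ES_A = 0; EF_A = 15
ES_B = 15; EF_B = 15+4 = 19
ES_C = 15; EF_C = 15+13 = 28
ES_D = 15; EF_D = 15+3 = 18
ES_E = 15; EF_E = 15+3 = 18
ES_F = 18; EF_F = 18+4 = 22
ES_G = max(EF_C=28, EF_E=18) = 28; EF_G = 28+14 = 42
ES_H = max(EF_C=28, EF_E=18) = 28; EF_H = 28+12 = 40
ES_I = max(EF_D=18, EF_H=40) = 40; EF_I = 40+8 = 48
ES_J = max(EF_B=19, EF_E=18, EF_F=22, EF_G=42, EF_I=48) = 48; EF_J = 48+10 = 58
Expected project duration μ = 58 days. Critical path: A → C → H → I → J.

Variances on critical path: σ²_A=9.000, σ²_C=5.444, σ²_H=0.111, σ²_I=4.000, σ²_J=2.778.
Largest is σ²_A = 9.000.

A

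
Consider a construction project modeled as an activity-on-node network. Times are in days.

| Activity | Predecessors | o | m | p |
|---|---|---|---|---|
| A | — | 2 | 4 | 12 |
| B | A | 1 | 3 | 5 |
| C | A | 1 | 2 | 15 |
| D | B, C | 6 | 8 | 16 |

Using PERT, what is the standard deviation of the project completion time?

3.32 days

te_A = (2 + 4·4 + 12)/6 = 30/6 = 5; σ²_A = ((12−2)/6)² = 2.778
te_B = (1 + 4·3 + 5)/6 = 18/6 = 3; σ²_B = ((5−1)/6)² = 0.444
te_C = (1 + 4·2 + 15)/6 = 24/6 = 4; σ²_C = ((15−1)/6)² = 5.444
te_D = (6 + 4·8 + 16)/6 = 54/6 = 9; σ²_D = ((16−6)/6)² = 2.778

Forward pass:
ES_A = 0; EF_A = 5
ES_B = 5; EF_B = 5+3 = 8
ES_C = 5; EF_C = 5+4 = 9
ES_D = max(EF_B=8, EF_C=9) = 9; EF_D = 9+9 = 18
Expected project duration μ = 18 days. Critical path: A → C → D.

Variance along critical path = 2.778 + 5.444 + 2.778 = 11.000
σ = √11.000 = 3.317 days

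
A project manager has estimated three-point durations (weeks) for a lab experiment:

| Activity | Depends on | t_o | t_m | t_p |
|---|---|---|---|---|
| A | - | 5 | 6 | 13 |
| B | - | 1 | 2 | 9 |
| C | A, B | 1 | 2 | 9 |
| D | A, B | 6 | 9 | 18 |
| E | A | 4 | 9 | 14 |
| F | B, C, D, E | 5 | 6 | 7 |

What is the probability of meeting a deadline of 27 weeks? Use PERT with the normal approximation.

0.950

te_A = (5 + 4·6 + 13)/6 = 42/6 = 7; σ²_A = ((13−5)/6)² = 1.778
te_B = (1 + 4·2 + 9)/6 = 18/6 = 3; σ²_B = ((9−1)/6)² = 1.778
te_C = (1 + 4·2 + 9)/6 = 18/6 = 3; σ²_C = ((9−1)/6)² = 1.778
te_D = (6 + 4·9 + 18)/6 = 60/6 = 10; σ²_D = ((18−6)/6)² = 4.000
te_E = (4 + 4·9 + 14)/6 = 54/6 = 9; σ²_E = ((14−4)/6)² = 2.778
te_F = (5 + 4·6 + 7)/6 = 36/6 = 6; σ²_F = ((7−5)/6)² = 0.111

Forward pass:
ES_A = 0; EF_A = 7
ES_B = 0; EF_B = 3
ES_C = max(EF_A=7, EF_B=3) = 7; EF_C = 7+3 = 10
ES_D = max(EF_A=7, EF_B=3) = 7; EF_D = 7+10 = 17
ES_E = 7; EF_E = 7+9 = 16
ES_F = max(EF_B=3, EF_C=10, EF_D=17, EF_E=16) = 17; EF_F = 17+6 = 23
Expected project duration μ = 23 weeks. Critical path: A → D → F.

Variance along critical path = 1.778 + 4.000 + 0.111 = 5.889; σ = √5.889 = 2.427 weeks.
Z = (27 − 23) / 2.427 = 1.648
P(T ≤ 27) = Φ(1.648) ≈ 0.950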